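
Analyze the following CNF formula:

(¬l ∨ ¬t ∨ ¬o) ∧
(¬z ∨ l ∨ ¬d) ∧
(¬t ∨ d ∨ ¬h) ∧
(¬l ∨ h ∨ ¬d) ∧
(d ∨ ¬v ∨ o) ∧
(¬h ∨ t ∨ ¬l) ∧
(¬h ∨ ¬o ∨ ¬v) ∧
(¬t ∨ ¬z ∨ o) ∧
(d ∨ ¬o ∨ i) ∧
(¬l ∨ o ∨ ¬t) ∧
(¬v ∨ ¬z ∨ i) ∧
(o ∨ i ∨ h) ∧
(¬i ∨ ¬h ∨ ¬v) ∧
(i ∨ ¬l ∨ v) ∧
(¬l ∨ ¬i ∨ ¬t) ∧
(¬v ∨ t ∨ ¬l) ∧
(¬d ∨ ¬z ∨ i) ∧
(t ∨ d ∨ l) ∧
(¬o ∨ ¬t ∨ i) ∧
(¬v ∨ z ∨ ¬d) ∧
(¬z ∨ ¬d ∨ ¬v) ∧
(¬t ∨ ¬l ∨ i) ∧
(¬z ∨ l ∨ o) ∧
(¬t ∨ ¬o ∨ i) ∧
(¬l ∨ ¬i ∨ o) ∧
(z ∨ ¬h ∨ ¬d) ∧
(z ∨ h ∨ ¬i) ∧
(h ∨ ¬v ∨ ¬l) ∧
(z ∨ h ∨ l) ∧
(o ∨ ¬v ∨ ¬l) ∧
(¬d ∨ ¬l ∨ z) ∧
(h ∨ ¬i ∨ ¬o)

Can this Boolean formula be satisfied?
No

No, the formula is not satisfiable.

No assignment of truth values to the variables can make all 32 clauses true simultaneously.

The formula is UNSAT (unsatisfiable).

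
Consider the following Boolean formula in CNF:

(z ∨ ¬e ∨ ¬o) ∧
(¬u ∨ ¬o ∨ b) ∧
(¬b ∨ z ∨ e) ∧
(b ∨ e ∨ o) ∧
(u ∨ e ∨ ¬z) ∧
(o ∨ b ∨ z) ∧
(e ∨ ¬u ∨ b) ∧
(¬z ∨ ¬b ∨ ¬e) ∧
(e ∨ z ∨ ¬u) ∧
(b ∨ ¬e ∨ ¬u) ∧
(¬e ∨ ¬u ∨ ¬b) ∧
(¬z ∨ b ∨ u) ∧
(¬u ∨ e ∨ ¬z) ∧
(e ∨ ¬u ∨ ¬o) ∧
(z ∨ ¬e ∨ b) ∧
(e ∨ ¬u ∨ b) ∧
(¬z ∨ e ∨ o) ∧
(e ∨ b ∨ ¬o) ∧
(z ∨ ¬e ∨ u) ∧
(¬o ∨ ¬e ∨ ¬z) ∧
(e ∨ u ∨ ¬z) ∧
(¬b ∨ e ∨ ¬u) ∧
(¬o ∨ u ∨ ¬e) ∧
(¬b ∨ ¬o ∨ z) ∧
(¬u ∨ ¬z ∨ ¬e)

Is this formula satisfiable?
No

No, the formula is not satisfiable.

No assignment of truth values to the variables can make all 25 clauses true simultaneously.

The formula is UNSAT (unsatisfiable).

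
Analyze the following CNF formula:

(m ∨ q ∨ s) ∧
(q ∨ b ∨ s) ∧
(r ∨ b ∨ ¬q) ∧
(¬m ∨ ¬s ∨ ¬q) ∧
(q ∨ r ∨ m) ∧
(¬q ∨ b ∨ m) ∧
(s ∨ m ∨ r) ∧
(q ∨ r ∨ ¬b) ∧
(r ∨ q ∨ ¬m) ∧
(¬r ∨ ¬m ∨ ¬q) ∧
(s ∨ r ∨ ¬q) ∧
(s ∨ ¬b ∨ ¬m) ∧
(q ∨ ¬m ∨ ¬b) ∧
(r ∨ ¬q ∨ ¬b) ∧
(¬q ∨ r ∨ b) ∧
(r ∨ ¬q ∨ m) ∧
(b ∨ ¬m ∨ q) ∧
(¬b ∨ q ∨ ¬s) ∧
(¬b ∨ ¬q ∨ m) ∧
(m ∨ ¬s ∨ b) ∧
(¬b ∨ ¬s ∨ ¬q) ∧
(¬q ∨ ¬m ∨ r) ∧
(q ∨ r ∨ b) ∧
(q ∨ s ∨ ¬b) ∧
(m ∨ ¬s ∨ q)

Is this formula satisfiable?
No

No, the formula is not satisfiable.

No assignment of truth values to the variables can make all 25 clauses true simultaneously.

The formula is UNSAT (unsatisfiable).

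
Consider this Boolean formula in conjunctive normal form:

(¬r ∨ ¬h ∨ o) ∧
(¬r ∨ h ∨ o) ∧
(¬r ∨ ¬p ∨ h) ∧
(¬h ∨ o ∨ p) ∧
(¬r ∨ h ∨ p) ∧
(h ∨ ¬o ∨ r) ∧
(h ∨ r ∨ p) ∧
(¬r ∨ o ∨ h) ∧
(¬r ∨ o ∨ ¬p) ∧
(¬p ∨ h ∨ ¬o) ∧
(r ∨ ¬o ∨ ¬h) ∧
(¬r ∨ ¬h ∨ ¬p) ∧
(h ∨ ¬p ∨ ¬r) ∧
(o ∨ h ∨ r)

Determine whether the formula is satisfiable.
Yes

Yes, the formula is satisfiable.

One satisfying assignment is: r=True, p=False, o=True, h=True

Verification: With this assignment, all 14 clauses evaluate to true.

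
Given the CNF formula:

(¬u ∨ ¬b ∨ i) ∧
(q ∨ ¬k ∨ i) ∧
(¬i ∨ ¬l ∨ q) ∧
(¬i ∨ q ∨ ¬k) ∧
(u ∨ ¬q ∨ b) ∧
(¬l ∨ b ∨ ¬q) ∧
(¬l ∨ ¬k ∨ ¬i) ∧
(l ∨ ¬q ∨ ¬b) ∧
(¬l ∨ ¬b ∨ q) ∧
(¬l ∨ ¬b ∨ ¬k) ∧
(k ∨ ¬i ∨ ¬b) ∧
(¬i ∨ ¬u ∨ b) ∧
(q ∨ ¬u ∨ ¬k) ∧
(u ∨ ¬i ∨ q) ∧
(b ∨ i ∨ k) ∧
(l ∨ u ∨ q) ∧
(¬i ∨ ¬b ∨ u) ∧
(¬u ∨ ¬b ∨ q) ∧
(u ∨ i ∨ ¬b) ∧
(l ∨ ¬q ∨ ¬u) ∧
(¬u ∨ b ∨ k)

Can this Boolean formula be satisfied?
No

No, the formula is not satisfiable.

No assignment of truth values to the variables can make all 21 clauses true simultaneously.

The formula is UNSAT (unsatisfiable).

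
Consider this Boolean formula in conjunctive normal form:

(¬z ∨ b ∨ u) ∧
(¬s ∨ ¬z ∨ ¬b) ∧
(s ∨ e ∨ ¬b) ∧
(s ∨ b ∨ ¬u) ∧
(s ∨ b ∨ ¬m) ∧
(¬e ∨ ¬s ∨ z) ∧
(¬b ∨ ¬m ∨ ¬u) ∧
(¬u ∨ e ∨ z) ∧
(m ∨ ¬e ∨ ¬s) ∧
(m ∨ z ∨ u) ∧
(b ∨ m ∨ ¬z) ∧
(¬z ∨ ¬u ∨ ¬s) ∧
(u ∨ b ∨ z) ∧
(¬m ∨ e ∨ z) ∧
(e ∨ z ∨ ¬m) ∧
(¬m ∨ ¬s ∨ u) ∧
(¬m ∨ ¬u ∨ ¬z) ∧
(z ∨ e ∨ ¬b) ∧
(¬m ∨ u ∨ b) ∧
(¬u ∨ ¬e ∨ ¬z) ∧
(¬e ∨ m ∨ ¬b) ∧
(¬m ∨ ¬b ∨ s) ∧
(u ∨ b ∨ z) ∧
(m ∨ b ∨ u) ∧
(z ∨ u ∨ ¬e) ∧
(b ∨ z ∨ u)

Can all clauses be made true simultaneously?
No

No, the formula is not satisfiable.

No assignment of truth values to the variables can make all 26 clauses true simultaneously.

The formula is UNSAT (unsatisfiable).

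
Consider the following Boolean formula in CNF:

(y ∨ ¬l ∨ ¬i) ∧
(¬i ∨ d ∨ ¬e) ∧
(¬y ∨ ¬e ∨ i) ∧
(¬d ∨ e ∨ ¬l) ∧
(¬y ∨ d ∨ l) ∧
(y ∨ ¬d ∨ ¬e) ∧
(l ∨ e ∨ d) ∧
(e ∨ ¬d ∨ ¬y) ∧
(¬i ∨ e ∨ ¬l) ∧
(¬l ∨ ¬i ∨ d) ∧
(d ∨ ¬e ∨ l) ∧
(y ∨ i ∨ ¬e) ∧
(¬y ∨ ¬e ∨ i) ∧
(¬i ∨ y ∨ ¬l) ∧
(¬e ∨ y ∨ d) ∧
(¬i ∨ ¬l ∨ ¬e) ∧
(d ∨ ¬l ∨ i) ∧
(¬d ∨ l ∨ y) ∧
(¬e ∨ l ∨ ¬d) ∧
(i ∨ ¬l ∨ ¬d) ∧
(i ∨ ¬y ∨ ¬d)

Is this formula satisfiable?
No

No, the formula is not satisfiable.

No assignment of truth values to the variables can make all 21 clauses true simultaneously.

The formula is UNSAT (unsatisfiable).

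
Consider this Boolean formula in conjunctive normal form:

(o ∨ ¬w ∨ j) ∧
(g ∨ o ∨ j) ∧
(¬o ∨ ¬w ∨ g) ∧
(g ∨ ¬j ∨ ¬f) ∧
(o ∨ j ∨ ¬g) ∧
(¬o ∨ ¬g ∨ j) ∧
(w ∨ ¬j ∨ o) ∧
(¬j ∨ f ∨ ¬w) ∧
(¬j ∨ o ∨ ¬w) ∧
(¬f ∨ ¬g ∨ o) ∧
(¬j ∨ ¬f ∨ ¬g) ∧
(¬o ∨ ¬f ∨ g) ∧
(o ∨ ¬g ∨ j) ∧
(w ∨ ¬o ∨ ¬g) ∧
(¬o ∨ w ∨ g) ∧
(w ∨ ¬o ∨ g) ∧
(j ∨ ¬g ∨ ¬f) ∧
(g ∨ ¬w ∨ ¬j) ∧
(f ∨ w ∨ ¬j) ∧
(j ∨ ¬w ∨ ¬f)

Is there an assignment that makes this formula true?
No

No, the formula is not satisfiable.

No assignment of truth values to the variables can make all 20 clauses true simultaneously.

The formula is UNSAT (unsatisfiable).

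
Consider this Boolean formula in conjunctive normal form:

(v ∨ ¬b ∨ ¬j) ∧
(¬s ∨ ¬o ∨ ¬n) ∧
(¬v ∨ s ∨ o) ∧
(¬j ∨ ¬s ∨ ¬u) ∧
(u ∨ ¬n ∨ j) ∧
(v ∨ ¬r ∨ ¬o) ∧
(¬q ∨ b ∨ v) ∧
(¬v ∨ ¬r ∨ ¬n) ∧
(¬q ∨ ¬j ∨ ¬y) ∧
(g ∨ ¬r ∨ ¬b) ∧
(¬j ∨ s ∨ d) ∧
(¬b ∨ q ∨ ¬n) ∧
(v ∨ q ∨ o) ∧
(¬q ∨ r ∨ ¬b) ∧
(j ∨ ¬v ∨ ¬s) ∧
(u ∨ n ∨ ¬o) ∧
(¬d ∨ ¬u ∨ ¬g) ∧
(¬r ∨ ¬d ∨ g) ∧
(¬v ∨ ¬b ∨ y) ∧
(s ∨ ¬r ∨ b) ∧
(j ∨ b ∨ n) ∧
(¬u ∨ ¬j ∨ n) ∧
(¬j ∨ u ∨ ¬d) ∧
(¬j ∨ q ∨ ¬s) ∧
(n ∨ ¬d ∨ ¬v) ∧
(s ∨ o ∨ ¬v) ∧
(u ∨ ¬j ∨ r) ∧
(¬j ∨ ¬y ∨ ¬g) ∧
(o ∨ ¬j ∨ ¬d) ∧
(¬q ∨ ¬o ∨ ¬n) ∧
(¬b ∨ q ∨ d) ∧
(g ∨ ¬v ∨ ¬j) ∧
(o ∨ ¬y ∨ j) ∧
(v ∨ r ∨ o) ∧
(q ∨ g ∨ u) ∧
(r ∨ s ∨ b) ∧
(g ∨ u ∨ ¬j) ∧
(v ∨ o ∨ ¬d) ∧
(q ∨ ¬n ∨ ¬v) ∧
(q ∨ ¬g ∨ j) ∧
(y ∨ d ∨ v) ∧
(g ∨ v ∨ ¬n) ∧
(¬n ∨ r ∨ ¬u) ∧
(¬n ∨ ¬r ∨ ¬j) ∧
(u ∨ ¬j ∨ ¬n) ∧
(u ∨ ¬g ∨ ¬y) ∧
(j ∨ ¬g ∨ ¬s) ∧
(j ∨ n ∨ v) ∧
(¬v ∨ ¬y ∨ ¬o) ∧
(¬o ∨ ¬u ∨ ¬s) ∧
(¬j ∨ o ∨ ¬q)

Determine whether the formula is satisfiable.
No

No, the formula is not satisfiable.

No assignment of truth values to the variables can make all 51 clauses true simultaneously.

The formula is UNSAT (unsatisfiable).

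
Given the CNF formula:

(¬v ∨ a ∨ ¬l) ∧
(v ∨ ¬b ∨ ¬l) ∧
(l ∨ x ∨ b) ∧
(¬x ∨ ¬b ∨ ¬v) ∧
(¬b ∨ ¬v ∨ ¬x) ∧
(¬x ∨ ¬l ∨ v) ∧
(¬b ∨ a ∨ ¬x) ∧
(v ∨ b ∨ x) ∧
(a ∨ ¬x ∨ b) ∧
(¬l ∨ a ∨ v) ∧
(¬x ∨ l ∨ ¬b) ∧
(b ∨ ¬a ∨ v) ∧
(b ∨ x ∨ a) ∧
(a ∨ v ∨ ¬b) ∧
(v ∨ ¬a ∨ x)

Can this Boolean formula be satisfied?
Yes

Yes, the formula is satisfiable.

One satisfying assignment is: b=False, l=False, x=True, v=True, a=True

Verification: With this assignment, all 15 clauses evaluate to true.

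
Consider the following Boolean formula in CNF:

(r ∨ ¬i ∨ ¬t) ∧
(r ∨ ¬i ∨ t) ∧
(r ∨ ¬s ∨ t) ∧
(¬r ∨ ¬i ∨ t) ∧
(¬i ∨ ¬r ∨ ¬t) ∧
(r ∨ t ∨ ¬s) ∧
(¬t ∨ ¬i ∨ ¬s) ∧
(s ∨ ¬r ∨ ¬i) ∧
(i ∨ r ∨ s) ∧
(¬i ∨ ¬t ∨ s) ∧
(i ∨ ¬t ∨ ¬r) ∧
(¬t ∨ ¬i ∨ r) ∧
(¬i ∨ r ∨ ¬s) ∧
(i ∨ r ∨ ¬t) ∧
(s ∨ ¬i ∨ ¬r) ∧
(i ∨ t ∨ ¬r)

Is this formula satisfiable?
No

No, the formula is not satisfiable.

No assignment of truth values to the variables can make all 16 clauses true simultaneously.

The formula is UNSAT (unsatisfiable).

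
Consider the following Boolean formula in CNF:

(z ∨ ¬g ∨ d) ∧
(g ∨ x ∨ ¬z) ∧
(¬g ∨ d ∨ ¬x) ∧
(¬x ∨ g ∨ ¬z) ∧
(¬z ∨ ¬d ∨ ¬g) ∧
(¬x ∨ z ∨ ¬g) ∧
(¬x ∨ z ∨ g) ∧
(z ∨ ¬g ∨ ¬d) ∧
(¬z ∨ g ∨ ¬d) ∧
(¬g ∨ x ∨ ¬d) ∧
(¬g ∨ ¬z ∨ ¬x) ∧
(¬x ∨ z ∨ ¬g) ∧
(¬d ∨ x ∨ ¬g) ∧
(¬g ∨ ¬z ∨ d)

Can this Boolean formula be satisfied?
Yes

Yes, the formula is satisfiable.

One satisfying assignment is: g=False, x=False, d=False, z=False

Verification: With this assignment, all 14 clauses evaluate to true.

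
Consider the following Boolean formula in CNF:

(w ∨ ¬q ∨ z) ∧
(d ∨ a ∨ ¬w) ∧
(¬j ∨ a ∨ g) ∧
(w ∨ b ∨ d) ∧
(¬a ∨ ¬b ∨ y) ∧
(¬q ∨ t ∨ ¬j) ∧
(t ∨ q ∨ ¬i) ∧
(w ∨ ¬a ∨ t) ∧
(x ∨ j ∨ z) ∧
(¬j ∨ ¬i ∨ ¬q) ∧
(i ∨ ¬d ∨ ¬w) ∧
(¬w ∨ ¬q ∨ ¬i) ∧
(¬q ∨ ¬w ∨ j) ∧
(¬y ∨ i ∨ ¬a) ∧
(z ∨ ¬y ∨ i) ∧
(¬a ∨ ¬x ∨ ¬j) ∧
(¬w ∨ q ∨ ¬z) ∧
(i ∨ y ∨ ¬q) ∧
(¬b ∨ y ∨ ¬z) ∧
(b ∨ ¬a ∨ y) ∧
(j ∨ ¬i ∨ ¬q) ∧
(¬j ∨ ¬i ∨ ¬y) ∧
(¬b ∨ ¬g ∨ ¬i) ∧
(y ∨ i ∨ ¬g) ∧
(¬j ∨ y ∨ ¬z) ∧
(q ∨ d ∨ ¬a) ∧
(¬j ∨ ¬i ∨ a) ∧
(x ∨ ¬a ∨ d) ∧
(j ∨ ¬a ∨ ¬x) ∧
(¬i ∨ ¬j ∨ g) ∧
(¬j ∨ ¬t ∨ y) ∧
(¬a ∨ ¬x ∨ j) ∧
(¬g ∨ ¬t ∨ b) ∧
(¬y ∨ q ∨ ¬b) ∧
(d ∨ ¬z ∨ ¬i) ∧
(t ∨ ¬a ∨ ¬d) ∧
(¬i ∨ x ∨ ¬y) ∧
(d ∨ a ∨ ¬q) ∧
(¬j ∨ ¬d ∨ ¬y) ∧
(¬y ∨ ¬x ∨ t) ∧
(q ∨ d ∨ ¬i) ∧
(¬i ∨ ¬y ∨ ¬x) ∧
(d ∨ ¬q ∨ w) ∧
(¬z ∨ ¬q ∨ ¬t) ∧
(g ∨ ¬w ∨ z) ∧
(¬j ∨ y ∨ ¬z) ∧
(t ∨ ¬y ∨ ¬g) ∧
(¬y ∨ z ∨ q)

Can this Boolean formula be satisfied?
Yes

Yes, the formula is satisfiable.

One satisfying assignment is: t=False, b=False, j=False, w=False, x=False, a=False, y=False, q=False, g=False, i=False, d=True, z=True

Verification: With this assignment, all 48 clauses evaluate to true.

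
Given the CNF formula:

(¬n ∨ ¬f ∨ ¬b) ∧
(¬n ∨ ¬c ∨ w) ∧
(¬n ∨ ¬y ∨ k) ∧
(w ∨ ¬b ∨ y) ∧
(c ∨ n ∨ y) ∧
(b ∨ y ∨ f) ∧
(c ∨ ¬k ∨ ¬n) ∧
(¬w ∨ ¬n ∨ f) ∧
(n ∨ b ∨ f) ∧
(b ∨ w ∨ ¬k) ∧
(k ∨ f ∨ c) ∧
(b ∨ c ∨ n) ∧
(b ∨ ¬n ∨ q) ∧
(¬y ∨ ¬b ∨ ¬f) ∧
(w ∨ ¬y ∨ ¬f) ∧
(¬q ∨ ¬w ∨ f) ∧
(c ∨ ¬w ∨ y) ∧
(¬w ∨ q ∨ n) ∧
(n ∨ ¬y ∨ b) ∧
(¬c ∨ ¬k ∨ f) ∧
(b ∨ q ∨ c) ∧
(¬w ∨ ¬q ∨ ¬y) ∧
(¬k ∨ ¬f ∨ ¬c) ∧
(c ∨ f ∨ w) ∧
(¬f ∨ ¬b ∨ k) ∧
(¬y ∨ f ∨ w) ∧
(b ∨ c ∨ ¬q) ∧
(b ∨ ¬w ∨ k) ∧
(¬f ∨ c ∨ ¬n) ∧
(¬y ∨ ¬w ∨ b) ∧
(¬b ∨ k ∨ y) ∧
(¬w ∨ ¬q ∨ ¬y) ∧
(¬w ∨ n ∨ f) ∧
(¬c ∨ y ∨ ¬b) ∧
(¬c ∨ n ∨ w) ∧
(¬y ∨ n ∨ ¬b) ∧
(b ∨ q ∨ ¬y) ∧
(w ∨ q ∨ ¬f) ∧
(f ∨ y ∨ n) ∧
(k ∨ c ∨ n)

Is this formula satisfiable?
No

No, the formula is not satisfiable.

No assignment of truth values to the variables can make all 40 clauses true simultaneously.

The formula is UNSAT (unsatisfiable).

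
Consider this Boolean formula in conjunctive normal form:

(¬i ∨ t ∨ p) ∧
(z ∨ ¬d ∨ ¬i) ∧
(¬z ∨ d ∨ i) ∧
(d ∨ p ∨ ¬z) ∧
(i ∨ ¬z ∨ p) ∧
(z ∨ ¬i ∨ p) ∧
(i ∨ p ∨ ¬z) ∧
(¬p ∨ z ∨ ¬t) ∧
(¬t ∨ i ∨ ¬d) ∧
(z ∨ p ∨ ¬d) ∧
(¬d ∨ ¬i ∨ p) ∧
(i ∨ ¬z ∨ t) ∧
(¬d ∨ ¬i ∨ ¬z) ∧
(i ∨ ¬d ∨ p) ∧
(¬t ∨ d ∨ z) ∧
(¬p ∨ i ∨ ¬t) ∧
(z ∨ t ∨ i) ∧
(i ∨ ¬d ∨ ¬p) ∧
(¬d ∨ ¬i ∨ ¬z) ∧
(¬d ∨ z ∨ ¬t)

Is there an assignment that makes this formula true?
Yes

Yes, the formula is satisfiable.

One satisfying assignment is: t=False, z=False, d=False, i=True, p=True

Verification: With this assignment, all 20 clauses evaluate to true.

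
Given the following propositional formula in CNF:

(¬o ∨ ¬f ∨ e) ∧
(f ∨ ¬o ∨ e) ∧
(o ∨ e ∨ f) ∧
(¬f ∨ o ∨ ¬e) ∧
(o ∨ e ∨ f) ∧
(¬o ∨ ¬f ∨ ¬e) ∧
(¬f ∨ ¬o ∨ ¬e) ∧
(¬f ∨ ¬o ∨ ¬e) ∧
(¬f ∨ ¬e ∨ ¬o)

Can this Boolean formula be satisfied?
Yes

Yes, the formula is satisfiable.

One satisfying assignment is: o=False, f=True, e=False

Verification: With this assignment, all 9 clauses evaluate to true.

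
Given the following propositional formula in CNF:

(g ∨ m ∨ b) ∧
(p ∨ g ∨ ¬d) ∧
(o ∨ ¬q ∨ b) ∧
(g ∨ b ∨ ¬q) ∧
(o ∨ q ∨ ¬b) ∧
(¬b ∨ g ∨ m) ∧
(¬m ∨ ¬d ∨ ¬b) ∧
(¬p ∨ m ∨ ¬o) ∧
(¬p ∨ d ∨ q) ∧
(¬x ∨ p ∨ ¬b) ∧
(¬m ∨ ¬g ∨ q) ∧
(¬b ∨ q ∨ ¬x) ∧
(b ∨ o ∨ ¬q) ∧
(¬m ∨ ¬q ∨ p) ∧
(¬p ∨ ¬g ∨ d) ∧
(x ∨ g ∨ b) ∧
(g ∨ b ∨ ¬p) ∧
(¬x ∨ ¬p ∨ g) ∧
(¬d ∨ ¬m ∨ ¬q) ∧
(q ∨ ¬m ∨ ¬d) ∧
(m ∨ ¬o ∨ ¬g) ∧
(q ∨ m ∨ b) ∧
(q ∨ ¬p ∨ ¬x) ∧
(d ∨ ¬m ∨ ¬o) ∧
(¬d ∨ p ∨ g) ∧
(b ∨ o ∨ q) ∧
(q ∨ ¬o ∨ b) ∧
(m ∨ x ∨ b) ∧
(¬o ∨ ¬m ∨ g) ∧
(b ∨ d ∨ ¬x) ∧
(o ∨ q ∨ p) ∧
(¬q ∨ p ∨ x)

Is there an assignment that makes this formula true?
Yes

Yes, the formula is satisfiable.

One satisfying assignment is: x=True, b=True, m=False, g=True, p=True, q=True, o=False, d=True

Verification: With this assignment, all 32 clauses evaluate to true.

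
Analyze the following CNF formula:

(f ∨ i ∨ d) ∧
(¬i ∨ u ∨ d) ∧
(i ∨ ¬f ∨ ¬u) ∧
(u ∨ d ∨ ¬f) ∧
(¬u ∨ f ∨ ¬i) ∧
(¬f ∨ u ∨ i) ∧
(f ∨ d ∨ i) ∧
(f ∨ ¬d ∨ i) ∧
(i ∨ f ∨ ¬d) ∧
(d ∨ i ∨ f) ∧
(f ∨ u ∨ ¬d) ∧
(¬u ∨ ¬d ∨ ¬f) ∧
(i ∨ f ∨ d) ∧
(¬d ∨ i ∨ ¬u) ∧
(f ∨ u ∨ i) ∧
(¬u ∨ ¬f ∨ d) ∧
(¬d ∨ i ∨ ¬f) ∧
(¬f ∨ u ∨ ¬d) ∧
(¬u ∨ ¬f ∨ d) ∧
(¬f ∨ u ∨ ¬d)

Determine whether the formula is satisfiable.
No

No, the formula is not satisfiable.

No assignment of truth values to the variables can make all 20 clauses true simultaneously.

The formula is UNSAT (unsatisfiable).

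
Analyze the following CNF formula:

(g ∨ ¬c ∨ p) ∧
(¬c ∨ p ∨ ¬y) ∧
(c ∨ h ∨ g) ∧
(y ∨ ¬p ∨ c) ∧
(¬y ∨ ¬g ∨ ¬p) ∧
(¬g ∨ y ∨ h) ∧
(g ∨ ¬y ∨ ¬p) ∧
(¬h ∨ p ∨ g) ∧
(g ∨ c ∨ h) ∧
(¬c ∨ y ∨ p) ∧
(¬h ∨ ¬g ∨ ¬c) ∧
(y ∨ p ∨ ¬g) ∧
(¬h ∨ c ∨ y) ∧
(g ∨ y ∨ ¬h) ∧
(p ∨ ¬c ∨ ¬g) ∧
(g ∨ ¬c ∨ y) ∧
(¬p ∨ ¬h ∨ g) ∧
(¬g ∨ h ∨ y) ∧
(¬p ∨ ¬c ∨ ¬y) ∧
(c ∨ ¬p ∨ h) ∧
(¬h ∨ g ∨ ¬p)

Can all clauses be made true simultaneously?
Yes

Yes, the formula is satisfiable.

One satisfying assignment is: y=True, p=False, h=False, g=True, c=False

Verification: With this assignment, all 21 clauses evaluate to true.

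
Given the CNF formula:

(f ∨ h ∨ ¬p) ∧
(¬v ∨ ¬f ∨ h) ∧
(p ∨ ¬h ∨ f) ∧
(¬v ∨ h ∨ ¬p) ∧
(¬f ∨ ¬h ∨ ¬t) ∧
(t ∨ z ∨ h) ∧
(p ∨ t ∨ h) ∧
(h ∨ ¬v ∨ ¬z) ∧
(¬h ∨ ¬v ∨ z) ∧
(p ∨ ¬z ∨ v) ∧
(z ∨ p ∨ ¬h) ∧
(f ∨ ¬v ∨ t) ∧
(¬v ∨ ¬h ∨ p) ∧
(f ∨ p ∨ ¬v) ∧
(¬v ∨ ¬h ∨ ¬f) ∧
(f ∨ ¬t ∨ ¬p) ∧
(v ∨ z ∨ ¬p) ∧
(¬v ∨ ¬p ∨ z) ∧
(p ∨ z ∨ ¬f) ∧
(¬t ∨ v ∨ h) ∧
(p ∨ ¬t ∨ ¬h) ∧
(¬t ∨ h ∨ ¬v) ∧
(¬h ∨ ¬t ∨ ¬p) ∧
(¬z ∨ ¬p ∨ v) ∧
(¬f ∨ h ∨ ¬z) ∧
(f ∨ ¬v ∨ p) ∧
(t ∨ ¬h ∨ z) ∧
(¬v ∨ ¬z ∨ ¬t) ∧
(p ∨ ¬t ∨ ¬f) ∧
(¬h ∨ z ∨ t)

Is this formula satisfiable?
No

No, the formula is not satisfiable.

No assignment of truth values to the variables can make all 30 clauses true simultaneously.

The formula is UNSAT (unsatisfiable).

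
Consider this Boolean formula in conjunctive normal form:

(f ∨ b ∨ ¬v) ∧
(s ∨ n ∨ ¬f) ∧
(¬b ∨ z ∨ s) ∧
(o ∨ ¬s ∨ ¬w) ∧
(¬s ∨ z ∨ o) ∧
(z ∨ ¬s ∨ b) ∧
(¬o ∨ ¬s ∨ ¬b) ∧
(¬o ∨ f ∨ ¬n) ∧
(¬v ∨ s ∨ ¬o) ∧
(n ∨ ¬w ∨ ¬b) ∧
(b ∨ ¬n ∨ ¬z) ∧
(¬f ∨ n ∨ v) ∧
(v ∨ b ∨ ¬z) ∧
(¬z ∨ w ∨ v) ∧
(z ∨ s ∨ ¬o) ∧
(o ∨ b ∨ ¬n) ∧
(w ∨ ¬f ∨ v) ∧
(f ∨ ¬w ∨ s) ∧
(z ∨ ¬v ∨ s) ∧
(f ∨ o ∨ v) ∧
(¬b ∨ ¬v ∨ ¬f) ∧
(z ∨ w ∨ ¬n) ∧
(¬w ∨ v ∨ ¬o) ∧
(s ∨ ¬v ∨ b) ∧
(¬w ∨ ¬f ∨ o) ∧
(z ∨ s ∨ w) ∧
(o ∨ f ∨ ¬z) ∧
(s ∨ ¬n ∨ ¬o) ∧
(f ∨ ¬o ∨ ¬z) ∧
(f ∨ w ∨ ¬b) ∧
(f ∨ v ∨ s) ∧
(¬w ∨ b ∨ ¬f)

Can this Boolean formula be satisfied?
Yes

Yes, the formula is satisfiable.

One satisfying assignment is: f=True, w=False, z=True, n=False, o=True, b=False, s=True, v=True

Verification: With this assignment, all 32 clauses evaluate to true.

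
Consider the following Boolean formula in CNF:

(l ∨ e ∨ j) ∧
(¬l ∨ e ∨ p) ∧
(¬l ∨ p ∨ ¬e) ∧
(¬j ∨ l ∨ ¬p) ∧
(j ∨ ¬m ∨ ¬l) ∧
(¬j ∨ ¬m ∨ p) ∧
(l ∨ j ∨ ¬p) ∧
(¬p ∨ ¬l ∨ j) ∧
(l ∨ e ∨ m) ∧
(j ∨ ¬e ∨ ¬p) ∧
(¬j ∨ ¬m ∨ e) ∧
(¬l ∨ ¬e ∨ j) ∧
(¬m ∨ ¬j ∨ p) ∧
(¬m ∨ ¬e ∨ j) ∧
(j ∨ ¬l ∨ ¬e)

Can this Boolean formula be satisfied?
Yes

Yes, the formula is satisfiable.

One satisfying assignment is: p=False, e=True, l=False, j=False, m=False

Verification: With this assignment, all 15 clauses evaluate to true.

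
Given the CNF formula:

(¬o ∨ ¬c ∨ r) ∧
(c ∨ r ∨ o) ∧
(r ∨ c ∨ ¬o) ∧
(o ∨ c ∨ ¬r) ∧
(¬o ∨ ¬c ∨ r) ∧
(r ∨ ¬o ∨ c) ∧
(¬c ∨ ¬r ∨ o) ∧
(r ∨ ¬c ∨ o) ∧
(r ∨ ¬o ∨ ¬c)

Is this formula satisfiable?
Yes

Yes, the formula is satisfiable.

One satisfying assignment is: r=True, c=False, o=True

Verification: With this assignment, all 9 clauses evaluate to true.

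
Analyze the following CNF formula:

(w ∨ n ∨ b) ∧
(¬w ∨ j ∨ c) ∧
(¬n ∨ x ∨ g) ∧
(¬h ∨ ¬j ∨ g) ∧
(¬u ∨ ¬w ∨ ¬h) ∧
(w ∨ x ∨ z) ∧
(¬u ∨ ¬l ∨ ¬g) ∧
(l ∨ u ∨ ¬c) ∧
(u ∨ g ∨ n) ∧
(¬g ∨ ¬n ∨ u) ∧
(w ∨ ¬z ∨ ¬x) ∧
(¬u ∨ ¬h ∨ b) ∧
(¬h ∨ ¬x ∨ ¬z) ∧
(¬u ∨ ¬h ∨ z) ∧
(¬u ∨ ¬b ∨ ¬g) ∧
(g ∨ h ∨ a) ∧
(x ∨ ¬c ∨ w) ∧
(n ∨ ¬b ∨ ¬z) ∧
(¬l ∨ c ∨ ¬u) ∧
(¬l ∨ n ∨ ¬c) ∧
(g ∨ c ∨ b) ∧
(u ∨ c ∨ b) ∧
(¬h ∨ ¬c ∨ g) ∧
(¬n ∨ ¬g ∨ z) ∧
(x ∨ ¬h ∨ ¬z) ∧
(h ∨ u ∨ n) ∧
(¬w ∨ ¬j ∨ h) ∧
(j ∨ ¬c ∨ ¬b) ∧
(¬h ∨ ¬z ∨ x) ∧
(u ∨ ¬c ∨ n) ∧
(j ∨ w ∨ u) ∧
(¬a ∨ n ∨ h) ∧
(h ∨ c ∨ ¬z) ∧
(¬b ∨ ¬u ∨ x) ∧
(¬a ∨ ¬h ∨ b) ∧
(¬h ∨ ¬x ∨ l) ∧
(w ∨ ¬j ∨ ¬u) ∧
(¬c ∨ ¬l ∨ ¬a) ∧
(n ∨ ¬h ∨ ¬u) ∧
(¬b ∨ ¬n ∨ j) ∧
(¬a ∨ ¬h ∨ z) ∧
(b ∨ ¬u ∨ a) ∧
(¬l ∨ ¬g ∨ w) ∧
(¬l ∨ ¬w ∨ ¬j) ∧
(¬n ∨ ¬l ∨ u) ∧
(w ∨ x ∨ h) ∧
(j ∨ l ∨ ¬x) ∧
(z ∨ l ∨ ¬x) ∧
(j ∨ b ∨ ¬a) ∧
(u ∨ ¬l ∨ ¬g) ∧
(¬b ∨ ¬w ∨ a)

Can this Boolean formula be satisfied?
No

No, the formula is not satisfiable.

No assignment of truth values to the variables can make all 51 clauses true simultaneously.

The formula is UNSAT (unsatisfiable).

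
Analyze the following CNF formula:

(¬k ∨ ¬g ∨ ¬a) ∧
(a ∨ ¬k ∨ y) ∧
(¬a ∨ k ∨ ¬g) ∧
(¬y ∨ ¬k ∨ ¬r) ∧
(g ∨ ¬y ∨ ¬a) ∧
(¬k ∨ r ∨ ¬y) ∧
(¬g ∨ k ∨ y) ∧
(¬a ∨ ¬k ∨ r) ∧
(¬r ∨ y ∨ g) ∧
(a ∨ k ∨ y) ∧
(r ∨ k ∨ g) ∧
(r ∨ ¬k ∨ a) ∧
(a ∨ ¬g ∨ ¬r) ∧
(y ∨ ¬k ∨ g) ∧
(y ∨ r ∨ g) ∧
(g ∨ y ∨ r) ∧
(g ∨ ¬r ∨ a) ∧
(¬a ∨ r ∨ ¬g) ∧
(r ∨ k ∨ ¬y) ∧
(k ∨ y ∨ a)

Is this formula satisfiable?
No

No, the formula is not satisfiable.

No assignment of truth values to the variables can make all 20 clauses true simultaneously.

The formula is UNSAT (unsatisfiable).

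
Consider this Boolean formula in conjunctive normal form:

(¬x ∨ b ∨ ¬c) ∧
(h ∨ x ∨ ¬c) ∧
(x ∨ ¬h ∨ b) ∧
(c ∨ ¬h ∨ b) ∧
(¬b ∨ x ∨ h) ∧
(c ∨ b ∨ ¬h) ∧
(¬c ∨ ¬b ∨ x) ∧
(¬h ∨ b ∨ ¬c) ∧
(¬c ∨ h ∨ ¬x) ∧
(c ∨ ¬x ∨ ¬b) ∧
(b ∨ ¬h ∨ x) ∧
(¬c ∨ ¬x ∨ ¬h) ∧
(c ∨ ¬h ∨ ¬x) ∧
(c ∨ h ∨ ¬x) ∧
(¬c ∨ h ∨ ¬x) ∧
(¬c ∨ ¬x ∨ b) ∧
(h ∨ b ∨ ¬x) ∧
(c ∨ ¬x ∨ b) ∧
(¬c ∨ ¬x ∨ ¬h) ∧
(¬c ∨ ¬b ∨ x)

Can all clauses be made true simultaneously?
Yes

Yes, the formula is satisfiable.

One satisfying assignment is: x=False, b=False, h=False, c=False

Verification: With this assignment, all 20 clauses evaluate to true.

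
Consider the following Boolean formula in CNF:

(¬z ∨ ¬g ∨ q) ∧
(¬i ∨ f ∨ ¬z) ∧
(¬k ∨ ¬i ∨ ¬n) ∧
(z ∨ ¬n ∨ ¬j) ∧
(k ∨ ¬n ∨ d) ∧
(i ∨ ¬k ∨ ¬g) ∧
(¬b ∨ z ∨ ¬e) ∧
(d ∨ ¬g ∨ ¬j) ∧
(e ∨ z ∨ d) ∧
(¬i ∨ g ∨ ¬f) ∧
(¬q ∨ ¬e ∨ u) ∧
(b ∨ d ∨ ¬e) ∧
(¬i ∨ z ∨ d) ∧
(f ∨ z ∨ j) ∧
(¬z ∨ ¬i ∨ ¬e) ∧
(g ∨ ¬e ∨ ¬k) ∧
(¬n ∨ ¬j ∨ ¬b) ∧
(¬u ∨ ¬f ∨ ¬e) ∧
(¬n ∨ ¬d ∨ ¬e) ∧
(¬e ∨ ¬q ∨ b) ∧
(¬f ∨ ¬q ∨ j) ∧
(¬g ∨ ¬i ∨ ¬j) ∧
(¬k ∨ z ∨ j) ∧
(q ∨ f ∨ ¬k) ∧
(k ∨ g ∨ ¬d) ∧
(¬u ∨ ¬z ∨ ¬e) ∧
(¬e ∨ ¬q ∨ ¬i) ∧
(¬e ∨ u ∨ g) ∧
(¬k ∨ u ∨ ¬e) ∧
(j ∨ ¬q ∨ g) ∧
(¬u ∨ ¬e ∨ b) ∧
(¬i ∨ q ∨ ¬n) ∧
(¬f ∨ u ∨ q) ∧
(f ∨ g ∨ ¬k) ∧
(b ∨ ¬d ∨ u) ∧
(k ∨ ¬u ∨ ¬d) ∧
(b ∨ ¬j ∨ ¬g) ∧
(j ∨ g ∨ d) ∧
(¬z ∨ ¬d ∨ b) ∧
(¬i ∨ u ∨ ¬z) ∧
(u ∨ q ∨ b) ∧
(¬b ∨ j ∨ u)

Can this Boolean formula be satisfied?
Yes

Yes, the formula is satisfiable.

One satisfying assignment is: j=False, n=False, z=True, q=True, e=False, f=False, d=False, b=False, i=False, u=False, k=False, g=True

Verification: With this assignment, all 42 clauses evaluate to true.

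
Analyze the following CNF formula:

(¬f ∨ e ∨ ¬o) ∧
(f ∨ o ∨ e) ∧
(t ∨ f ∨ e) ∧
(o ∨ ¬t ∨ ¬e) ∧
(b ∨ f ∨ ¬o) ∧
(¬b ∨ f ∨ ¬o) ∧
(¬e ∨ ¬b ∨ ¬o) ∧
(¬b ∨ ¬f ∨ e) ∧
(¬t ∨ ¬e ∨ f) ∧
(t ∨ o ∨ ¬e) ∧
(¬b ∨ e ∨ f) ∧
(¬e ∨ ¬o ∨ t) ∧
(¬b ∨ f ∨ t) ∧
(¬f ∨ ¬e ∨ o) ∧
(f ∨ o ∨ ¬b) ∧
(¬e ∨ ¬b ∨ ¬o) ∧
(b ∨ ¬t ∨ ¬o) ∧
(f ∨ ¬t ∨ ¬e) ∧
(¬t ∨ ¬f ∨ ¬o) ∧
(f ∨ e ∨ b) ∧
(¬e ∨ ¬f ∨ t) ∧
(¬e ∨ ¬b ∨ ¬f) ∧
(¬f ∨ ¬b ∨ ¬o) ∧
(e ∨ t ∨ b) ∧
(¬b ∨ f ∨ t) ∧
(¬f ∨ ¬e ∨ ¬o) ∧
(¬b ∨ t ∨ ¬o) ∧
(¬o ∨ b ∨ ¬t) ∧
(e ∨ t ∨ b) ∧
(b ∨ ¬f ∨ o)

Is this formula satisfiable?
No

No, the formula is not satisfiable.

No assignment of truth values to the variables can make all 30 clauses true simultaneously.

The formula is UNSAT (unsatisfiable).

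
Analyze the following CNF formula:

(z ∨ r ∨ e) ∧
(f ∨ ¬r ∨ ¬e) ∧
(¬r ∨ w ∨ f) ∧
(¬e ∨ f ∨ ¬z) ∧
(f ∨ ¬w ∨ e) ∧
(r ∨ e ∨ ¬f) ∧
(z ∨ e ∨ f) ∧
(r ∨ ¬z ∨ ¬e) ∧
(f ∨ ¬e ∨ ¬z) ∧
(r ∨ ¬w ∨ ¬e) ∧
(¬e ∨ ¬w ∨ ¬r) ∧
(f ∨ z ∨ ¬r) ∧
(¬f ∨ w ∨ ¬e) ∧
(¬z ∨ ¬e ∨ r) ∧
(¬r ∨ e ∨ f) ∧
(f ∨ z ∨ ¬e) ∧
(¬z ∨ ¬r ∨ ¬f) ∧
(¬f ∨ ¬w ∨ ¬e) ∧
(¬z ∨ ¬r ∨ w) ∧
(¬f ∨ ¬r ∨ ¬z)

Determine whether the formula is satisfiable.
Yes

Yes, the formula is satisfiable.

One satisfying assignment is: w=False, e=False, r=False, f=False, z=True

Verification: With this assignment, all 20 clauses evaluate to true.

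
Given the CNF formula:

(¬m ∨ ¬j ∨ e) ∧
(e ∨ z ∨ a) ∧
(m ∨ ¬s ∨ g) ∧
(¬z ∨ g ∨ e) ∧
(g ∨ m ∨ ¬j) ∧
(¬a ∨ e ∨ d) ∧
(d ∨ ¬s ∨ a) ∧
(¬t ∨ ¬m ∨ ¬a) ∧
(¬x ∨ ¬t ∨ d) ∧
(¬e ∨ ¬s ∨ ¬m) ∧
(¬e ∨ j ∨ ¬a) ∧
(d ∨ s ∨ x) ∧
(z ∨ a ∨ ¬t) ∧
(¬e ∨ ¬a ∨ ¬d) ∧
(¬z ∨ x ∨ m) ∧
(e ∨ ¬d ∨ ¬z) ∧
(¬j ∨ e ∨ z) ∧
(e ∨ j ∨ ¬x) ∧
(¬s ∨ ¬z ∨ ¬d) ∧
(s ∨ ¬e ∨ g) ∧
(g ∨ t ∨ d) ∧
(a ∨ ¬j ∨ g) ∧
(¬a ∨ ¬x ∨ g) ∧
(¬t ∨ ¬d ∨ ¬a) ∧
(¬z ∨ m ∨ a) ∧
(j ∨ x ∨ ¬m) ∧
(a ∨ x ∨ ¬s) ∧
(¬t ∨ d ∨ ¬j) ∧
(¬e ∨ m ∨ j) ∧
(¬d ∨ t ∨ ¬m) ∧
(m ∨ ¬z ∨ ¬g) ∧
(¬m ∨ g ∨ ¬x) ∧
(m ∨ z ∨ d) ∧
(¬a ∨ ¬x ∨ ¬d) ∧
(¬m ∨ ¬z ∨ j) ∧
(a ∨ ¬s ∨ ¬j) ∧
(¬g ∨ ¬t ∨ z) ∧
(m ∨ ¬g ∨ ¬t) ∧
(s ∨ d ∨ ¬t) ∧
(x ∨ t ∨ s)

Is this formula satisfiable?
Yes

Yes, the formula is satisfiable.

One satisfying assignment is: x=True, s=False, a=False, t=False, j=True, m=True, d=False, e=True, g=True, z=True

Verification: With this assignment, all 40 clauses evaluate to true.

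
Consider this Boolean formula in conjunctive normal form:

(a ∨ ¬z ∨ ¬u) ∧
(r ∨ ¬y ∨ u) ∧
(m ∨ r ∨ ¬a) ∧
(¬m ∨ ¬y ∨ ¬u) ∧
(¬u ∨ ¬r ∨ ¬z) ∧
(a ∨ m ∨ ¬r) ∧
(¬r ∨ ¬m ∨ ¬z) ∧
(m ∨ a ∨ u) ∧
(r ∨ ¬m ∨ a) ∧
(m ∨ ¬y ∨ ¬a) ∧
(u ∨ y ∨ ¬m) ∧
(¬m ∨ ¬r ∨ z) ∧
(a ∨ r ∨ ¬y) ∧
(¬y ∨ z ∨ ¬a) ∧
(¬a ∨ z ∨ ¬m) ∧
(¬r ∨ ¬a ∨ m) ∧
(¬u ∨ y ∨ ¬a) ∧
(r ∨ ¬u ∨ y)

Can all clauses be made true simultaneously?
No

No, the formula is not satisfiable.

No assignment of truth values to the variables can make all 18 clauses true simultaneously.

The formula is UNSAT (unsatisfiable).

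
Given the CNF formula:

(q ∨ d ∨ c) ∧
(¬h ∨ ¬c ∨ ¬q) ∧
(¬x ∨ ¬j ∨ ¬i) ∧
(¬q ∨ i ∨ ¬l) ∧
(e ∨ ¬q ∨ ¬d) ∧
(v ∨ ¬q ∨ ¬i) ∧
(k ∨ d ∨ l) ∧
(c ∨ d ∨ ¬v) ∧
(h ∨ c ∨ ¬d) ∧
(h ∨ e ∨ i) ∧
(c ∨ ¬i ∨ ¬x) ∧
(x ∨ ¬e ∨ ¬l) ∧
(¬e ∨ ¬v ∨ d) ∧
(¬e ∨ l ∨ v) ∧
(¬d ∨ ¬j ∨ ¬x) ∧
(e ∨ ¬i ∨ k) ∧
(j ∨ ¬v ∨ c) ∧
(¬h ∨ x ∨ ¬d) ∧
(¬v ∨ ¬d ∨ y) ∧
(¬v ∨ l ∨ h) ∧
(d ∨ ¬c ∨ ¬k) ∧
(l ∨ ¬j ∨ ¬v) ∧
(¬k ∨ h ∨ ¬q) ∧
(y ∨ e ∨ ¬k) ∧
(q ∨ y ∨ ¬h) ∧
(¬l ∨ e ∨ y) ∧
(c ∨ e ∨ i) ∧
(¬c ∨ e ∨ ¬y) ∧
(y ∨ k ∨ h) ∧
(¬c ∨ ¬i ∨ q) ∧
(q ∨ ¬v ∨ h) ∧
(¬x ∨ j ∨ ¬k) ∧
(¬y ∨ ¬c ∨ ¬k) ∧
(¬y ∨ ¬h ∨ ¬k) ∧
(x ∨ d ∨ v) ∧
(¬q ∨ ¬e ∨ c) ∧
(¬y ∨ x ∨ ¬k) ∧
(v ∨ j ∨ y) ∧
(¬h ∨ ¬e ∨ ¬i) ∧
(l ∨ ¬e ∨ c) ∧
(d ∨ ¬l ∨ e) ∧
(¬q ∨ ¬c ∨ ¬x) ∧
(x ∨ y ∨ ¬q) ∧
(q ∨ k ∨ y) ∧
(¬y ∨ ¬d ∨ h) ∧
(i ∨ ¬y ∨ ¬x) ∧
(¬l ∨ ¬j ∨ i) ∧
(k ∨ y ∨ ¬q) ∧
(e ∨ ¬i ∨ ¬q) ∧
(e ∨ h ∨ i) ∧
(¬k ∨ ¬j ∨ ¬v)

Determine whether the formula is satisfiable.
No

No, the formula is not satisfiable.

No assignment of truth values to the variables can make all 51 clauses true simultaneously.

The formula is UNSAT (unsatisfiable).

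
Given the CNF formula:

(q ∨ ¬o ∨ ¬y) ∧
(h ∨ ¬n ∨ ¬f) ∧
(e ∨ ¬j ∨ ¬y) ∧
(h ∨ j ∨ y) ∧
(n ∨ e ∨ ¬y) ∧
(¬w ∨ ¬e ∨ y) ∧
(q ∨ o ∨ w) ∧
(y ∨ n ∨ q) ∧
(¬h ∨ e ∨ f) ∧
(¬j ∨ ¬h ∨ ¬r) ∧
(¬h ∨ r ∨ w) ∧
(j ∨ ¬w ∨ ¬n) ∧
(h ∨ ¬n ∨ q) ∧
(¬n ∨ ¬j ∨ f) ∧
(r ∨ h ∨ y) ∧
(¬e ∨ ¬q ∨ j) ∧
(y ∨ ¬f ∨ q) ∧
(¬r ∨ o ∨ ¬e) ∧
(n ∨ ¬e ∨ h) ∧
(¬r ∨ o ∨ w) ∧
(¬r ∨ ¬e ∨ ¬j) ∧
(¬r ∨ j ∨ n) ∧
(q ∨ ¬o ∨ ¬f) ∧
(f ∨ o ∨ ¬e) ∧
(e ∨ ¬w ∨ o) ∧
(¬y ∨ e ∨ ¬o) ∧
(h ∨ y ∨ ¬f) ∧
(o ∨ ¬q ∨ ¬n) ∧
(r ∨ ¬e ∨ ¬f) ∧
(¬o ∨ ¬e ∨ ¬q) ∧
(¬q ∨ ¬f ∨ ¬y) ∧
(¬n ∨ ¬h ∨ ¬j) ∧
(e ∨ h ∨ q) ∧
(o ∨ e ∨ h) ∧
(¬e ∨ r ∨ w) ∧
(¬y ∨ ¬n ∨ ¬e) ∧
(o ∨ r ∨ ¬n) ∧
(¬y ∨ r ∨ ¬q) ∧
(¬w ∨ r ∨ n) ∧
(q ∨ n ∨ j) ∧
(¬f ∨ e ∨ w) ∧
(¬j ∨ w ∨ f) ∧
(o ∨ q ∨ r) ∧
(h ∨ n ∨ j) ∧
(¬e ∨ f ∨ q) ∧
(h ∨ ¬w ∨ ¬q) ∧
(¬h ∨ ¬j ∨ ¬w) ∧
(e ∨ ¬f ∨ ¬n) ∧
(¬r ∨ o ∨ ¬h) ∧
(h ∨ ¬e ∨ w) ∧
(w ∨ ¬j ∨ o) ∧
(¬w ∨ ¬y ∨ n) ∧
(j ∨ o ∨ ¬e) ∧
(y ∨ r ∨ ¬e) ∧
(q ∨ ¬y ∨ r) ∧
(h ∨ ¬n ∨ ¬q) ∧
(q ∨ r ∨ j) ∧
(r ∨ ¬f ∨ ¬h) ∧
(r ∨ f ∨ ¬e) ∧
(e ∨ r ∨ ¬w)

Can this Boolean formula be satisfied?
No

No, the formula is not satisfiable.

No assignment of truth values to the variables can make all 60 clauses true simultaneously.

The formula is UNSAT (unsatisfiable).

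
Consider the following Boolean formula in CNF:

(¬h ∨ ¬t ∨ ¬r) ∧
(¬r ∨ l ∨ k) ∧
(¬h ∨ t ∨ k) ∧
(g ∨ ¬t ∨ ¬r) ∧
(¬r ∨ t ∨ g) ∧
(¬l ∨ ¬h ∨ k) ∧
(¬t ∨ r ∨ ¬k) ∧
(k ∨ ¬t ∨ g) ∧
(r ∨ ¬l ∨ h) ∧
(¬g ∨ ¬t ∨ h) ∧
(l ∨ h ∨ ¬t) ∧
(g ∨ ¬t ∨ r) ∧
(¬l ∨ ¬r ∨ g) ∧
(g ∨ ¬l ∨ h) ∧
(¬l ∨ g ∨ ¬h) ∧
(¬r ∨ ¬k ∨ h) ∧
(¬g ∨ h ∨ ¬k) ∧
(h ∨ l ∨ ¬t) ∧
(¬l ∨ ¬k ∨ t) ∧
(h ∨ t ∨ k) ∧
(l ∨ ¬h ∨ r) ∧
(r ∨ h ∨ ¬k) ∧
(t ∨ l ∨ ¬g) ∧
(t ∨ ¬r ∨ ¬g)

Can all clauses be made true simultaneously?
No

No, the formula is not satisfiable.

No assignment of truth values to the variables can make all 24 clauses true simultaneously.

The formula is UNSAT (unsatisfiable).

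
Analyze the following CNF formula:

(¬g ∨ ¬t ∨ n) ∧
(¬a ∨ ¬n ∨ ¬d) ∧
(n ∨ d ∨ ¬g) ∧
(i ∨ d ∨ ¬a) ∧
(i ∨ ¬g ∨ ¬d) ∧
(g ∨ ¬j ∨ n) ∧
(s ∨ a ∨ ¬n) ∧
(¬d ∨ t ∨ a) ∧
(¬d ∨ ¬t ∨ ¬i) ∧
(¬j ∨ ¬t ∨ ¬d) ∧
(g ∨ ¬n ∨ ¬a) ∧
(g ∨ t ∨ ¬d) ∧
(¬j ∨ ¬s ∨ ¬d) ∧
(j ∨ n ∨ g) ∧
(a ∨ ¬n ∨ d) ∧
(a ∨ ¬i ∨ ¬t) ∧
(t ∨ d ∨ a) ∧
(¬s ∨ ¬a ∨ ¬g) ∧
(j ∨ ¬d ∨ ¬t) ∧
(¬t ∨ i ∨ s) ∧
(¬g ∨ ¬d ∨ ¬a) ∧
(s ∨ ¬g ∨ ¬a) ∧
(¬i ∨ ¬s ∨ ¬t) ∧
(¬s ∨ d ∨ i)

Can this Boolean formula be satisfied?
No

No, the formula is not satisfiable.

No assignment of truth values to the variables can make all 24 clauses true simultaneously.

The formula is UNSAT (unsatisfiable).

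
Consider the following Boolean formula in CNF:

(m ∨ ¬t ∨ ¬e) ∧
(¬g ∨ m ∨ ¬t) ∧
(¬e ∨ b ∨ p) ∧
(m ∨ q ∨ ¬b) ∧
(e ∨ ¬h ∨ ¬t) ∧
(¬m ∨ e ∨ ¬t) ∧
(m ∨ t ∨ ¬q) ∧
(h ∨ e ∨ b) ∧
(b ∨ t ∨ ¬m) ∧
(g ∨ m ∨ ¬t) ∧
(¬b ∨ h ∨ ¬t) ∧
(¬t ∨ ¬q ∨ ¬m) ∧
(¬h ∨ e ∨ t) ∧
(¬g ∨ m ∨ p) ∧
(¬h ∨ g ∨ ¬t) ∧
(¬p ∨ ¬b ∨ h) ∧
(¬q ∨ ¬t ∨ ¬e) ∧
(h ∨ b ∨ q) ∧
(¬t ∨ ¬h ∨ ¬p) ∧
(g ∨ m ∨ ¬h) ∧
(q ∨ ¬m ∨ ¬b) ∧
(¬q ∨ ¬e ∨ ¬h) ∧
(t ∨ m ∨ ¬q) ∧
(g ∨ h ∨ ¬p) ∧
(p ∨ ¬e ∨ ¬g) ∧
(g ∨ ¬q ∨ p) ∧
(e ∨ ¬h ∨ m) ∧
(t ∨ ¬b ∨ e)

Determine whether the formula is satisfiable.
Yes

Yes, the formula is satisfiable.

One satisfying assignment is: q=False, e=True, p=True, m=False, b=False, t=False, g=True, h=True

Verification: With this assignment, all 28 clauses evaluate to true.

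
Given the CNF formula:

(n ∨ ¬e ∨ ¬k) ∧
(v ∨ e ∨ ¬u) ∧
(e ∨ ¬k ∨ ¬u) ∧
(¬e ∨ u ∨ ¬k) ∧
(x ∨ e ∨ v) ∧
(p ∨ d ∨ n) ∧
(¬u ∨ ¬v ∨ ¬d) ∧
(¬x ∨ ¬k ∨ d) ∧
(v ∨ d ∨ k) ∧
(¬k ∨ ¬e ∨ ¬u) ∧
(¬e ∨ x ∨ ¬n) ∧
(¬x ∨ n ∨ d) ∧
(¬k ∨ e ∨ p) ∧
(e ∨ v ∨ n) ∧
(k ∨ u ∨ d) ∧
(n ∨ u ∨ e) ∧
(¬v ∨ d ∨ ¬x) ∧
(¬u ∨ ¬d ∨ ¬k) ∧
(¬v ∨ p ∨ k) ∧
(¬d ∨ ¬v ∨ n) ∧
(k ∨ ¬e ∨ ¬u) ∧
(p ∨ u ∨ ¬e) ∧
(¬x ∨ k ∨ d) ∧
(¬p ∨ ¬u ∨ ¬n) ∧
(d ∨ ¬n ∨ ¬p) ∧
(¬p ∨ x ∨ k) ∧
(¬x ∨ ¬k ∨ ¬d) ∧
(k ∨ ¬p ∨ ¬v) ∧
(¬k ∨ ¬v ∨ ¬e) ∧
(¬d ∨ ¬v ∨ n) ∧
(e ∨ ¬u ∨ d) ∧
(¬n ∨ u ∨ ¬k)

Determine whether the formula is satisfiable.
Yes

Yes, the formula is satisfiable.

One satisfying assignment is: u=False, x=True, e=True, v=False, k=False, d=True, n=True, p=True

Verification: With this assignment, all 32 clauses evaluate to true.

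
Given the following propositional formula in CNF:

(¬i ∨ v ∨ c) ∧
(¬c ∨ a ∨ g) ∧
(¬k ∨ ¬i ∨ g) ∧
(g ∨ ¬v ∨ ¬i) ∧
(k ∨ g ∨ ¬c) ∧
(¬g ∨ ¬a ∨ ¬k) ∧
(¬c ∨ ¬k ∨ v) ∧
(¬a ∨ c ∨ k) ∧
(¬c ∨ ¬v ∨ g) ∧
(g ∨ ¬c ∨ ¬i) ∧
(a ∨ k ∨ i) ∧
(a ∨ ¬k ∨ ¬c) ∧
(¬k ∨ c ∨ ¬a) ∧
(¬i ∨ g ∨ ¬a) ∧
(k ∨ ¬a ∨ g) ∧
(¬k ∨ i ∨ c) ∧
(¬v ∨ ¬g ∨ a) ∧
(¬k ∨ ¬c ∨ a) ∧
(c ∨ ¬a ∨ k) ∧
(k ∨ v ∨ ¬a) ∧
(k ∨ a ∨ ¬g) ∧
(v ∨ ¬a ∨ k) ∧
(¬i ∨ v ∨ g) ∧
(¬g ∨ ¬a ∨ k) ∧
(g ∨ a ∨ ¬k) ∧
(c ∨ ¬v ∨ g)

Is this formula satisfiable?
No

No, the formula is not satisfiable.

No assignment of truth values to the variables can make all 26 clauses true simultaneously.

The formula is UNSAT (unsatisfiable).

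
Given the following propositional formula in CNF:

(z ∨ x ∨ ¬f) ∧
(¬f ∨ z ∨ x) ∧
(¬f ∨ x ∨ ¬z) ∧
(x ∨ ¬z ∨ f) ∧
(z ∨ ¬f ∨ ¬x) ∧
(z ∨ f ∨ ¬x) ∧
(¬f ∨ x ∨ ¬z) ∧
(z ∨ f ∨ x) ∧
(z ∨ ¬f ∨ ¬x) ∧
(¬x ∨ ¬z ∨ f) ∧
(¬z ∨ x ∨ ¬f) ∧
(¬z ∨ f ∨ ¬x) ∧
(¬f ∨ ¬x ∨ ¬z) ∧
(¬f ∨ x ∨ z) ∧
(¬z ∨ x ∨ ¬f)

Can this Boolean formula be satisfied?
No

No, the formula is not satisfiable.

No assignment of truth values to the variables can make all 15 clauses true simultaneously.

The formula is UNSAT (unsatisfiable).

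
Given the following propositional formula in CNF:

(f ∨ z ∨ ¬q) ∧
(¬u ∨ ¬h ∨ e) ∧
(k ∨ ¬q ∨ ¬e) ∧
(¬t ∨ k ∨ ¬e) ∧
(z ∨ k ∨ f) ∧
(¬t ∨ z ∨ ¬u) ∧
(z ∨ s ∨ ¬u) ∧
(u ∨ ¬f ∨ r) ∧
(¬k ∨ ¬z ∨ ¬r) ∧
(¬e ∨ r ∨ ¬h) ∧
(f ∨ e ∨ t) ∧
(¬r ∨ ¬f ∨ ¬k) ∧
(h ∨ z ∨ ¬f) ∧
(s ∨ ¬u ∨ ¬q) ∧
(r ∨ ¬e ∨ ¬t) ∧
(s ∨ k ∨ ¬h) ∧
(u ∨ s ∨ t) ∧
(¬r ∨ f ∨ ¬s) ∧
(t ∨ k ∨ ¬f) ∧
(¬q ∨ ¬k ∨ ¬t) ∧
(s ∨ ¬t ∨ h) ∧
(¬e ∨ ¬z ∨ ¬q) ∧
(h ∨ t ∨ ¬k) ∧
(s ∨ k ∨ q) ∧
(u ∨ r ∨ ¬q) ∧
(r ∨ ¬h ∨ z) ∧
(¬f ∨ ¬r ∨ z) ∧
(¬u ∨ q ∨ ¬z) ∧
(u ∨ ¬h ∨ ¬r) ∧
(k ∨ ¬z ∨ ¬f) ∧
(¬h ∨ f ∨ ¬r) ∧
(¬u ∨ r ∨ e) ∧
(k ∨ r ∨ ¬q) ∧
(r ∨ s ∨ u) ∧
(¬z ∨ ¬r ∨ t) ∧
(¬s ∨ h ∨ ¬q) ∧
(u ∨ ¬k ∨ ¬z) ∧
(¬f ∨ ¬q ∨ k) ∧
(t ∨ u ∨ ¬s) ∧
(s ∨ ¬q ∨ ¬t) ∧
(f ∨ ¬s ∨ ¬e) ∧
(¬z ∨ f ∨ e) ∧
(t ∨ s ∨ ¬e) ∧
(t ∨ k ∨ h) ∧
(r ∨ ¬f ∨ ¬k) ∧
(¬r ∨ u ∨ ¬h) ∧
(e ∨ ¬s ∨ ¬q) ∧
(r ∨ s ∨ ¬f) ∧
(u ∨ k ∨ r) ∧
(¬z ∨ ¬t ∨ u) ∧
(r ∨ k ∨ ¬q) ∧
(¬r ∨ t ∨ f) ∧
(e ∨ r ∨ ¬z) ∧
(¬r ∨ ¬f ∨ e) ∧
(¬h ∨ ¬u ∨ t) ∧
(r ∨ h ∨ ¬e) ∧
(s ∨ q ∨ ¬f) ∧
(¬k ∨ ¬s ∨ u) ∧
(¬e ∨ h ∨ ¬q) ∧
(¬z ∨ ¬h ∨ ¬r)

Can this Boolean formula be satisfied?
No

No, the formula is not satisfiable.

No assignment of truth values to the variables can make all 60 clauses true simultaneously.

The formula is UNSAT (unsatisfiable).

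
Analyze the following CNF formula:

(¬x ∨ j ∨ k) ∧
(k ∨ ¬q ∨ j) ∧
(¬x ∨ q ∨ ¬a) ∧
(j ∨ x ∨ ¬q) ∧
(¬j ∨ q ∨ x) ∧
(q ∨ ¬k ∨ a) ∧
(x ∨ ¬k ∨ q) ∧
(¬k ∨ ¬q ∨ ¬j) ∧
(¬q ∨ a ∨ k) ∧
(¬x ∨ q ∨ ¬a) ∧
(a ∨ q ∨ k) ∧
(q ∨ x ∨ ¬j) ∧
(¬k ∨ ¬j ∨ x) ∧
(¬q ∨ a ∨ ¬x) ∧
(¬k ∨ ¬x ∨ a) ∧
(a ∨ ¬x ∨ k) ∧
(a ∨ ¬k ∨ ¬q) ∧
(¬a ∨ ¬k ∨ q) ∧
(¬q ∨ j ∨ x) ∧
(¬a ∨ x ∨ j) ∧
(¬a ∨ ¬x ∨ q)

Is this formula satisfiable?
Yes

Yes, the formula is satisfiable.

One satisfying assignment is: x=True, k=False, j=True, q=True, a=True

Verification: With this assignment, all 21 clauses evaluate to true.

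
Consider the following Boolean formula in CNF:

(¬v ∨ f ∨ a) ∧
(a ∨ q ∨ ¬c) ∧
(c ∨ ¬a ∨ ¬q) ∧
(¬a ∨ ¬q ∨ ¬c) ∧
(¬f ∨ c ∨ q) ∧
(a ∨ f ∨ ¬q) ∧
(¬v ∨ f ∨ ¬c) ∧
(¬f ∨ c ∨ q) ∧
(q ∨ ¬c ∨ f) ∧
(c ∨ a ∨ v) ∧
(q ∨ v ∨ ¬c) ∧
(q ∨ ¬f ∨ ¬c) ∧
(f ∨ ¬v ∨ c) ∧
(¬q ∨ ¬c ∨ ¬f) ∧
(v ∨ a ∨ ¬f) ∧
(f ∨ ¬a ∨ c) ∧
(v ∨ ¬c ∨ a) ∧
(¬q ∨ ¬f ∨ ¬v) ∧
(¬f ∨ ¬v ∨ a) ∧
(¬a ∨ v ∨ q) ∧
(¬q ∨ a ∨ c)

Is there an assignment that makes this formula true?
No

No, the formula is not satisfiable.

No assignment of truth values to the variables can make all 21 clauses true simultaneously.

The formula is UNSAT (unsatisfiable).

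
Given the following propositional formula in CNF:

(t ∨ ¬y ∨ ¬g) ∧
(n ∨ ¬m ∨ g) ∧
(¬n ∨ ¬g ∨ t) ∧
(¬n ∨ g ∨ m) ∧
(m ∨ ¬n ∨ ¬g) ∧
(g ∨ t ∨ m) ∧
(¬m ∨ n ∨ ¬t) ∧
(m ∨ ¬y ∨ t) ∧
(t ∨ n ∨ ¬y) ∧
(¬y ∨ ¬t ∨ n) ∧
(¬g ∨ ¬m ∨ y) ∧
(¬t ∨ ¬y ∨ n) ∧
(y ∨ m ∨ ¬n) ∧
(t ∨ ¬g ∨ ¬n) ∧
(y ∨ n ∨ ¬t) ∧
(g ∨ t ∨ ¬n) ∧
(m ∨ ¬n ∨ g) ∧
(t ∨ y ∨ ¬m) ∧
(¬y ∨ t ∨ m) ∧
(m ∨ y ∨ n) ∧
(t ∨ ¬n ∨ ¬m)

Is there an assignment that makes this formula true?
Yes

Yes, the formula is satisfiable.

One satisfying assignment is: t=True, n=True, m=True, g=True, y=True

Verification: With this assignment, all 21 clauses evaluate to true.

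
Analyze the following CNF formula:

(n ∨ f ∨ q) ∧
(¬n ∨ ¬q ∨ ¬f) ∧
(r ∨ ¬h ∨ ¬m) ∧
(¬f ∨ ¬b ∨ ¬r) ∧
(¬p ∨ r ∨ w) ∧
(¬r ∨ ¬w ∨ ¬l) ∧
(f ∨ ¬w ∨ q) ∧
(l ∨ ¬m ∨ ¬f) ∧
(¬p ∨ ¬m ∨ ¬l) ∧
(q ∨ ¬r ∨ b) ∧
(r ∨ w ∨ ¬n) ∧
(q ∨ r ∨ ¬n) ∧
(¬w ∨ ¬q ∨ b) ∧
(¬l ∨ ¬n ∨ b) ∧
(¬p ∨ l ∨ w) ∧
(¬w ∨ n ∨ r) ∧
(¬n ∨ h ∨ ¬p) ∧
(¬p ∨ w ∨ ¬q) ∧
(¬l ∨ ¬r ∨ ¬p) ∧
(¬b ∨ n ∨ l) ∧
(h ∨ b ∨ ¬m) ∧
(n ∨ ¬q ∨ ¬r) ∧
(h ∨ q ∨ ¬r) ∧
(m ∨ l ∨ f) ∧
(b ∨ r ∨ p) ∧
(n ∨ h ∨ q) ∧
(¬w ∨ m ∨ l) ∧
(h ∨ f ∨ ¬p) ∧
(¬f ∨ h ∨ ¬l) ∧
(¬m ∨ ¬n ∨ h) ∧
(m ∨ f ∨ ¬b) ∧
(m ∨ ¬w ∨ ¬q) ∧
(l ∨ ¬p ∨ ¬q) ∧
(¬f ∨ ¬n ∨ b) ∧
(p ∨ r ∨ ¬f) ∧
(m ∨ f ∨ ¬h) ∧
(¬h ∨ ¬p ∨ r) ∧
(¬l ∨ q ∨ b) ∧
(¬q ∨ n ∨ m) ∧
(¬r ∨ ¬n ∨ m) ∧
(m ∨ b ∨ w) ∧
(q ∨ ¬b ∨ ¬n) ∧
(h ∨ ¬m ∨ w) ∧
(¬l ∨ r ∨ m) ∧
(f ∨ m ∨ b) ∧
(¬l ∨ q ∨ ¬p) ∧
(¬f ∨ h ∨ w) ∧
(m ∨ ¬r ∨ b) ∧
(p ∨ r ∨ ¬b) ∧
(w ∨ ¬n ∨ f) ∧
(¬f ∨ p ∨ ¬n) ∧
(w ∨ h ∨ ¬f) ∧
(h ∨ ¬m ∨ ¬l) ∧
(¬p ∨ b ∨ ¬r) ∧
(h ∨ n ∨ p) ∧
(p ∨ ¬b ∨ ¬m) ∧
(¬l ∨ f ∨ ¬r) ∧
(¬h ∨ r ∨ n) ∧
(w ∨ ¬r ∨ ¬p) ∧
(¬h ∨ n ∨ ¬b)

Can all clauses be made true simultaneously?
No

No, the formula is not satisfiable.

No assignment of truth values to the variables can make all 60 clauses true simultaneously.

The formula is UNSAT (unsatisfiable).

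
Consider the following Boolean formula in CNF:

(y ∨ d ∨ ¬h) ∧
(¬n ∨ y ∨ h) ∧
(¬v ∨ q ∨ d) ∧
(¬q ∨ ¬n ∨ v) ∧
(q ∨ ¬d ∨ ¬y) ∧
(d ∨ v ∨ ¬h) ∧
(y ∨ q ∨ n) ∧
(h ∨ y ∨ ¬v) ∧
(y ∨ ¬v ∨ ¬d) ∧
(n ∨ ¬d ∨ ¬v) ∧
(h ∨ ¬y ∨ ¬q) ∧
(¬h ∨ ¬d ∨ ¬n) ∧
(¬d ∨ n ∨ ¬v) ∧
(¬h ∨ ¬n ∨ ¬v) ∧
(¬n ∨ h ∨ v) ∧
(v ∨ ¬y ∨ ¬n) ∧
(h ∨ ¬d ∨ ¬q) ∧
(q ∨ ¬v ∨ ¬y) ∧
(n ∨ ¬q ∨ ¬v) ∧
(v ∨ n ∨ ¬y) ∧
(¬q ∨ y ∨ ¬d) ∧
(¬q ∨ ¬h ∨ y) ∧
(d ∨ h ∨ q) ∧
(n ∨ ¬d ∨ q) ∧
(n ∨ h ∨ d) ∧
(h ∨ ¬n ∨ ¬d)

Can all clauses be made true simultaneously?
No

No, the formula is not satisfiable.

No assignment of truth values to the variables can make all 26 clauses true simultaneously.

The formula is UNSAT (unsatisfiable).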